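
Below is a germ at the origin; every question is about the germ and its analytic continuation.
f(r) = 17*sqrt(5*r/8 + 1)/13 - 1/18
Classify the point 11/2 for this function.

There is no denominator, hence no pole anywhere.
Branch term sqrt(1 - r/(-8/5)): argument at 11/2 is 71/16, nonzero, so 11/2 is not its branch point (a point on a principal cut is still regular for the continued germ).
So the germ continues analytically to 11/2.

The point is a regular point.


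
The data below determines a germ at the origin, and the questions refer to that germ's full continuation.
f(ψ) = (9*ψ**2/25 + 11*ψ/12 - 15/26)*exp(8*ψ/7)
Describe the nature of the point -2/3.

There is no denominator, hence no pole anywhere.
The factor exp(8*ψ/7) is entire.
So the germ continues analytically to -2/3.

The point is a regular point.


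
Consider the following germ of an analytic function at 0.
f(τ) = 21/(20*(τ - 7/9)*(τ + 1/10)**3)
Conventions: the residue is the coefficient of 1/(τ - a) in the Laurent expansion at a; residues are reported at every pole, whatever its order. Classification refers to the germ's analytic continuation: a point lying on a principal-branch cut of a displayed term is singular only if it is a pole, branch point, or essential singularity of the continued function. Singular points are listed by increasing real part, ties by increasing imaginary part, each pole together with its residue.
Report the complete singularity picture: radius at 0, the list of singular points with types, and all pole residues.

Denominator factor (τ - 7/9): pole of order 1 at 7/9, modulus 7/9.
Denominator factor (τ + 1/10)^3: pole of order 3 at -1/10, modulus 1/10.
The radius of convergence is the smallest modulus among the singular points: 1/10.
At the order-3 pole -1/10 set g(τ) = (τ - (-1/10))^3*f(τ) = 21/(20*(τ - 7/9)).
Order-3 pole: residue = g''(a)/2; g''(-1/10) = -1530900/493039, so the residue is -765450/493039.
At the order-1 pole 7/9 set g(τ) = (τ - (7/9))*f(τ) = 21/(20*(τ + 1/10)**3).
Simple pole: residue = g(a) at a = 7/9, which is 765450/493039.
List the singular points by increasing real part (a conjugate pair: the negative imaginary part first).

Radius of convergence at 0: 1/10.
At -1/10: a pole of order 3; residue -765450/493039.
At 7/9: a pole of order 1; residue 765450/493039.


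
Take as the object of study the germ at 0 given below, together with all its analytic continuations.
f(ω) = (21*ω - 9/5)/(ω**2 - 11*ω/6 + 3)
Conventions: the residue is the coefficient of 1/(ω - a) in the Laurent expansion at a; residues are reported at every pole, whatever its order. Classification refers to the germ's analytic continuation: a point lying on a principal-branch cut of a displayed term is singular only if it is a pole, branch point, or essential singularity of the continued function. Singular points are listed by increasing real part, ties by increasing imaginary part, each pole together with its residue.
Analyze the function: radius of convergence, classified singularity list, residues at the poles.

Denominator factor (ω**2 - 11*ω/6 + 3): discriminant -311/36, complex-conjugate roots (11/12) + ((1/12)*sqrt(311))*i and (11/12) - ((1/12)*sqrt(311))*i; poles of order 1, moduli sqrt(3) and sqrt(3).
The radius of convergence is the smallest modulus among the singular points: sqrt(3).
The factor ω**2 - 11*ω/6 + 3 splits as (ω - a)(ω - a') with a = (11/12) - ((1/12)*sqrt(311))*i, a' = (11/12) + ((1/12)*sqrt(311))*i. At the order-1 pole a set g(ω) = (ω - a)*f(ω) = [21*ω - 9/5] / (ω - a').
Simple pole: residue = g(a) at a = (11/12) - ((1/12)*sqrt(311))*i, which is (21/2) + ((1047/3110)*sqrt(311))*i.
The factor ω**2 - 11*ω/6 + 3 splits as (ω - a)(ω - a') with a = (11/12) + ((1/12)*sqrt(311))*i, a' = (11/12) - ((1/12)*sqrt(311))*i. At the order-1 pole a set g(ω) = (ω - a)*f(ω) = [21*ω - 9/5] / (ω - a').
Simple pole: residue = g(a) at a = (11/12) + ((1/12)*sqrt(311))*i, which is (21/2) - ((1047/3110)*sqrt(311))*i.
List the singular points by increasing real part (a conjugate pair: the negative imaginary part first).

Radius of convergence at 0: sqrt(3).
At (11/12) - ((1/12)*sqrt(311))*i: a pole of order 1; residue (21/2) + ((1047/3110)*sqrt(311))*i.
At (11/12) + ((1/12)*sqrt(311))*i: a pole of order 1; residue (21/2) - ((1047/3110)*sqrt(311))*i.


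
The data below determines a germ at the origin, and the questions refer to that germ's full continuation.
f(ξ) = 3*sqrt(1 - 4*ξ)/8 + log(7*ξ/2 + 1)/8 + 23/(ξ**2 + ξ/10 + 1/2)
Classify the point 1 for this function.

The point is a regular point.

Denominator factors: ξ**2 + ξ/10 + 1/2 = 8/5 at ξ = 1 — none vanishes.
Branch term log(1 - ξ/(-2/7)): argument at 1 is 9/2, nonzero, so 1 is not its branch point (a point on a principal cut is still regular for the continued germ).
Branch term sqrt(1 - ξ/(1/4)): argument at 1 is -3, nonzero, so 1 is not its branch point (a point on a principal cut is still regular for the continued germ).
So the germ continues analytically to 1.


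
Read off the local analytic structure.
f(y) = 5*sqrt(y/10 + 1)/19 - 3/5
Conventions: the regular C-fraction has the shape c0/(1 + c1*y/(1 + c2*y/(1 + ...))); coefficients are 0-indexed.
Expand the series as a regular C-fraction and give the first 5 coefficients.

The regular C-fraction coefficients are [-32/95, 5/128, -9/640, -2/45, 17/180].

Taylor coefficients (expand at 0): a_0 = -32/95, a_1 = 1/76, a_2 = -1/3040, a_3 = 1/60800, a_4 = -1/972800.
c0 = a_0 = -32/95. Peel one level at a time: if S = 1 + c*y/S' with S'(0) = 1, then c is the y-coefficient of S and S' = c*y/(S - 1).
S_1 = c0/f = 1 + (5/128)*y + (9/16384)*y^2 + ...; c1 = 5/128.
S_2 = c1*y/(S_1 - 1) = 1 + (-9/640)*y + (-1/1600)*y^2 + ...; c2 = -9/640.
S_3 = c2*y/(S_2 - 1) = 1 + (-2/45)*y + (17/4050)*y^2 + ...; c3 = -2/45.
S_4 = c3*y/(S_3 - 1) = 1 + (17/180)*y + ...; c4 = 17/180.


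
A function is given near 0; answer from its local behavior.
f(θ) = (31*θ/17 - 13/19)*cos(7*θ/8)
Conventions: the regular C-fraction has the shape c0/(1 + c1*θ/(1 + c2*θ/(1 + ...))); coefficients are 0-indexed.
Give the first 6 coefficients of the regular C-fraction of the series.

The regular C-fraction coefficients are [-13/19, 589/221, -46799097/16661632, 10829/75392, 31891405/280794582, 158340008293/62055602622].

Taylor coefficients (expand at 0): a_0 = -13/19, a_1 = 31/17, a_2 = 637/2432, a_3 = -1519/2176, a_4 = -31213/1867776, a_5 = 74431/1671168.
c0 = a_0 = -13/19. Peel one level at a time: if S = 1 + c*θ/S' with S'(0) = 1, then c is the θ-coefficient of S and S' = c*θ/(S - 1).
S_1 = c0/f = 1 + (589/221)*θ + (46799097/6251648)*θ^2 + ...; c1 = 589/221.
S_2 = c1*θ/(S_1 - 1) = 1 + (-46799097/16661632)*θ + (2293155753/5683953664)*θ^2 + ...; c2 = -46799097/16661632.
S_3 = c2*θ/(S_2 - 1) = 1 + (10829/75392)*θ + (-586336205/35941706496)*θ^2 + ...; c3 = 10829/75392.
S_4 = c3*θ/(S_3 - 1) = 1 + (31891405/280794582)*θ + (-22849254896721365/78845597280554724)*θ^2 + ...; c4 = 31891405/280794582.
S_5 = c4*θ/(S_4 - 1) = 1 + (158340008293/62055602622)*θ + ...; c5 = 158340008293/62055602622.


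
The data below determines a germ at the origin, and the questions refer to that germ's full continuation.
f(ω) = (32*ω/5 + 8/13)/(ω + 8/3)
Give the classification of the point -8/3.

The point is a pole of order 1.

The denominator factor ω + 8/3 vanishes at -8/3 and appears to the power 1; the numerator there equals -3208/195, nonzero, and no other factor vanishes.
Hence a pole whose order is the multiplicity, 1.


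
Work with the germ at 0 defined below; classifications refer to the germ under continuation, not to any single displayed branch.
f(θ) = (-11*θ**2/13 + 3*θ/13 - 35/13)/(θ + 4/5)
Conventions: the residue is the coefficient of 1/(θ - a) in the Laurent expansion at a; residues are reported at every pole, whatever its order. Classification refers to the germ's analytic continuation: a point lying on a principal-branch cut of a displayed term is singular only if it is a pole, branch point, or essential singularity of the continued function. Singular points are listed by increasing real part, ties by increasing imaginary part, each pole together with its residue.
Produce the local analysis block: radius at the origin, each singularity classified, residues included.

Radius of convergence at 0: 4/5.
At -4/5: a pole of order 1; residue -1111/325.

Denominator factor (θ + 4/5): pole of order 1 at -4/5, modulus 4/5.
The radius of convergence is the smallest modulus among the singular points: 4/5.
At the order-1 pole -4/5 set g(θ) = (θ - (-4/5))*f(θ) = -11*θ**2/13 + 3*θ/13 - 35/13.
Simple pole: residue = g(a) at a = -4/5, which is -1111/325.


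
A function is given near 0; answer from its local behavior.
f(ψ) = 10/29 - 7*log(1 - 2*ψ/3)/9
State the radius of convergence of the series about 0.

Branch term (-7/9)*log(1 - ψ/(3/2)): its argument vanishes at ψ = 3/2, a logarithmic branch point, modulus 3/2.
The radius of convergence is the smallest modulus among the singular points: 3/2.

The radius of convergence is 3/2.


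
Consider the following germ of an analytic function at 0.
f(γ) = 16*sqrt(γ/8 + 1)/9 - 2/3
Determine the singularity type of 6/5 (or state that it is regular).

The point is a regular point.

There is no denominator, hence no pole anywhere.
Branch term sqrt(1 - γ/(-8)): argument at 6/5 is 23/20, nonzero, so 6/5 is not its branch point (a point on a principal cut is still regular for the continued germ).
So the germ continues analytically to 6/5.


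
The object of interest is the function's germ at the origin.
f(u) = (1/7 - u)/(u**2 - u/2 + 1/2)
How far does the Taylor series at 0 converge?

The radius of convergence is (1/2)*sqrt(2).

Denominator factor (u**2 - u/2 + 1/2): discriminant -7/4, complex-conjugate roots (1/4) + ((1/4)*sqrt(7))*i and (1/4) - ((1/4)*sqrt(7))*i; poles of order 1, moduli (1/2)*sqrt(2) and (1/2)*sqrt(2).
The radius of convergence is the smallest modulus among the singular points: (1/2)*sqrt(2).


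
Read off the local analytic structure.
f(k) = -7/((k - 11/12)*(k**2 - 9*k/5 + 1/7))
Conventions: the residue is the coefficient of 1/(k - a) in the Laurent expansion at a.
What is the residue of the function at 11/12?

At the order-1 pole 11/12 set g(k) = (k - (11/12))*f(k) = -7/(k**2 - 9*k/5 + 1/7).
Simple pole: residue = g(a) at a = 11/12, which is 35280/3361.

The residue is 35280/3361.


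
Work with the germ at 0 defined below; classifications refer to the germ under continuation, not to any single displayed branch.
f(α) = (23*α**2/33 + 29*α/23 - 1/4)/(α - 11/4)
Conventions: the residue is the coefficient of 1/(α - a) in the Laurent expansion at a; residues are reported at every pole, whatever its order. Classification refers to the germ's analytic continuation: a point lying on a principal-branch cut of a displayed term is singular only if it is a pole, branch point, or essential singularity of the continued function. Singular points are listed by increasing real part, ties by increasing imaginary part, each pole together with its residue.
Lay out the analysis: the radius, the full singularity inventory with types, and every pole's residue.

Denominator factor (α - 11/4): pole of order 1 at 11/4, modulus 11/4.
The radius of convergence is the smallest modulus among the singular points: 11/4.
At the order-1 pole 11/4 set g(α) = (α - (11/4))*f(α) = 23*α**2/33 + 29*α/23 - 1/4.
Simple pole: residue = g(a) at a = 11/4, which is 9371/1104.

Radius of convergence at 0: 11/4.
At 11/4: a pole of order 1; residue 9371/1104.


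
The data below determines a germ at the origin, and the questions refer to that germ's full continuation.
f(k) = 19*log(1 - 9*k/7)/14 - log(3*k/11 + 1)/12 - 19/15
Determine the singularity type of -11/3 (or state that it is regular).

The point is a logarithmic branch point.

The term (-1/12)*log(1 - k/(-11/3)) has argument 1 - -11/3/(-11/3) = 0 at -11/3: a logarithmic (infinitely-sheeted) branch point; the remaining terms are analytic or single-valued there.


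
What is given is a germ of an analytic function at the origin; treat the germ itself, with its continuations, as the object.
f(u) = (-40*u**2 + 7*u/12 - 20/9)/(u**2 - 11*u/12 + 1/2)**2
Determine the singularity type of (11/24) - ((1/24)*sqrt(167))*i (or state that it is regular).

The point is a pole of order 2.

The denominator factor u**2 - 11*u/12 + 1/2 vanishes at (11/24) - ((1/24)*sqrt(167))*i and appears to the power 2; the numerator there equals (119/96) + ((433/288)*sqrt(167))*i, nonzero, and no other factor vanishes.
Hence a pole whose order is the multiplicity, 2.


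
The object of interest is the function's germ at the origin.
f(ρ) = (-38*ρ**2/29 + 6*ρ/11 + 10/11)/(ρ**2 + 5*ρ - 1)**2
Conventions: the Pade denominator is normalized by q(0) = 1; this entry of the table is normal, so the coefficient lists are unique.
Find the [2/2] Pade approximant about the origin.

The Pade approximant has numerator coefficients [10/11, 20922208/161169723, -7760926144/4673921967]; denominator coefficients [1, -153216785/14651793, 14902077/542659].

Taylor coefficients needed (expand at 0): a_0 = 10/11, a_1 = 106/11, a_2 = 23652/319, a_3 = 162918/319, a_4 = 1054154/319.
Write the denominator as Q(ρ) = 1 + q1*ρ + q2*ρ^2. Requiring Q*f - P = O(ρ^5) with deg P <= 2 kills the coefficients of ρ^3..ρ^4 in Q*f:
  ρ^3: a_3 + q1*a_2 + q2*a_1 = 0, i.e. 162918/319 + (23652/319)*q1 + (106/11)*q2 = 0.
  ρ^4: a_4 + q1*a_3 + q2*a_2 = 0, i.e. 1054154/319 + (162918/319)*q1 + (23652/319)*q2 = 0.
Solving this linear system: q1 = -153216785/14651793, q2 = 14902077/542659.
The numerator is Q*f truncated at degree 2: P0 = a_0 = 10/11; P1 = a_1 + q1*a_0 = 20922208/161169723; P2 = a_2 + q1*a_1 + q2*a_0 = -7760926144/4673921967.


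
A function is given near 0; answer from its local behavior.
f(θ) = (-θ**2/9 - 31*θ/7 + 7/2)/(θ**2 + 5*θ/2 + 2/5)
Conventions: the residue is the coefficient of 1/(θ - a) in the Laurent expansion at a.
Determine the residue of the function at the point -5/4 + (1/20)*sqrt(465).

The residue is -523/252 + (22007/117180)*sqrt(465).

The factor θ**2 + 5*θ/2 + 2/5 splits as (θ - a)(θ - a') with a = -5/4 + (1/20)*sqrt(465), a' = -5/4 - (1/20)*sqrt(465). At the order-1 pole a set g(θ) = (θ - a)*f(θ) = [-θ**2/9 - 31*θ/7 + 7/2] / (θ - a').
Simple pole: residue = g(a) at a = -5/4 + (1/20)*sqrt(465), which is -523/252 + (22007/117180)*sqrt(465).


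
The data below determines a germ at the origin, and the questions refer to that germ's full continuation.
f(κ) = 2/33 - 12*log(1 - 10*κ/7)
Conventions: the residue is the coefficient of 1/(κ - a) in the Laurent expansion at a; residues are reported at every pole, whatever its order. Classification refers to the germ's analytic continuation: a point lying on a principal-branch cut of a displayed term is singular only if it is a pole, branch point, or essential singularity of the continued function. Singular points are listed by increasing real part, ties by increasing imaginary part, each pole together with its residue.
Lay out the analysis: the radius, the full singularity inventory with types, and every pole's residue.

Branch term (-12)*log(1 - κ/(7/10)): its argument vanishes at κ = 7/10, a logarithmic branch point, modulus 7/10.
The radius of convergence is the smallest modulus among the singular points: 7/10.

Radius of convergence at 0: 7/10.
At 7/10: a logarithmic branch point.


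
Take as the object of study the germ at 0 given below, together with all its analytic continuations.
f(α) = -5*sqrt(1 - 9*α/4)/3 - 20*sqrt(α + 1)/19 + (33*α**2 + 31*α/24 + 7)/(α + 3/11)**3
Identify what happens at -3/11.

The point is a pole of order 3.

The denominator factor α + 3/11 vanishes at -3/11 and appears to the power 3; the numerator there equals 801/88, nonzero, and no other factor vanishes.
The branch terms are analytic at this point.
Hence a pole whose order is the multiplicity, 3.


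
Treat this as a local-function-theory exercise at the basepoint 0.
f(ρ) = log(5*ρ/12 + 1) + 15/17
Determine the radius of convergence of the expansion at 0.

The radius of convergence is 12/5.

Branch term (1)*log(1 - ρ/(-12/5)): its argument vanishes at ρ = -12/5, a logarithmic branch point, modulus 12/5.
The radius of convergence is the smallest modulus among the singular points: 12/5.


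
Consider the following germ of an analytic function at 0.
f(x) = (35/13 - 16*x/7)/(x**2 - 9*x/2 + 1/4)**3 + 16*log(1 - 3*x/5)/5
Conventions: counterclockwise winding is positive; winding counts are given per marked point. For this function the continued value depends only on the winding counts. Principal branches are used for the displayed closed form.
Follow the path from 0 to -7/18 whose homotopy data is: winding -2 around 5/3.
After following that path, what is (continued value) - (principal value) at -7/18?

The rational part is single-valued and drops out of the difference; each branch term changes only by its own monodromy.
(16/5)*log(1 - x/(5/3)): each positive loop around 5/3 adds 2*pi*i to the log, so winding -2 contributes (16/5)*(-2)*2*pi*i = -(64/5)*pi*i.
Summing the contributions at x = -7/18 gives -(64/5)*pi*i.

Continued minus principal equals -(64/5)*pi*i.


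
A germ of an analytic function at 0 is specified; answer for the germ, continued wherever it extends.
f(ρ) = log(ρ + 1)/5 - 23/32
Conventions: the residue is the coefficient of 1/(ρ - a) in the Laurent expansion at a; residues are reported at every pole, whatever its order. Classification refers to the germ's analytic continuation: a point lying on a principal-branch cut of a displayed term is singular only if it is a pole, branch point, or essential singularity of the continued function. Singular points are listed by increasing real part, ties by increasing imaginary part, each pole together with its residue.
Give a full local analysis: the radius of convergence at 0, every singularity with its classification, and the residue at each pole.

Radius of convergence at 0: 1.
At -1: a logarithmic branch point.

Branch term (1/5)*log(1 - ρ/(-1)): its argument vanishes at ρ = -1, a logarithmic branch point, modulus 1.
The radius of convergence is the smallest modulus among the singular points: 1.


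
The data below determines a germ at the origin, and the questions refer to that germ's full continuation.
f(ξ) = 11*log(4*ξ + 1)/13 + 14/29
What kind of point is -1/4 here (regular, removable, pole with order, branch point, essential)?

The point is a logarithmic branch point.

The term (11/13)*log(1 - ξ/(-1/4)) has argument 1 - -1/4/(-1/4) = 0 at -1/4: a logarithmic (infinitely-sheeted) branch point; the remaining terms are analytic or single-valued there.


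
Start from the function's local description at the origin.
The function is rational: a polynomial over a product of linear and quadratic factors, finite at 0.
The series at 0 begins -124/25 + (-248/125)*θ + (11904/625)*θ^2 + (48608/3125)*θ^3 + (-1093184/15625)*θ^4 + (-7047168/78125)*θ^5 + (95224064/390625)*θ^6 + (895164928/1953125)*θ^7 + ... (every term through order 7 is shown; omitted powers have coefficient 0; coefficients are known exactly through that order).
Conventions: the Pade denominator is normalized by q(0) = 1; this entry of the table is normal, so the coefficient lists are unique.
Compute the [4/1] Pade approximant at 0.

Taylor coefficients needed (read off): a_0 = -124/25, a_1 = -248/125, a_2 = 11904/625, a_3 = 48608/3125, a_4 = -1093184/15625, a_5 = -7047168/78125.
Write the denominator as Q(θ) = 1 + q1*θ. Requiring Q*f - P = O(θ^6) with deg P <= 4 kills the coefficients of θ^5..θ^5 in Q*f:
  θ^5: a_5 + q1*a_4 = 0, i.e. -7047168/78125 + (-1093184/15625)*q1 = 0.
Solving this linear system: q1 = -3552/2755.
The numerator is Q*f truncated at degree 4: P0 = a_0 = -124/25; P1 = a_1 + q1*a_0 = 12152/2755; P2 = a_2 + q1*a_1 = 11904/551; P3 = a_3 + q1*a_2 = -4960/551; P4 = a_4 + q1*a_3 = -49600/551.

The Pade approximant has numerator coefficients [-124/25, 12152/2755, 11904/551, -4960/551, -49600/551]; denominator coefficients [1, -3552/2755].


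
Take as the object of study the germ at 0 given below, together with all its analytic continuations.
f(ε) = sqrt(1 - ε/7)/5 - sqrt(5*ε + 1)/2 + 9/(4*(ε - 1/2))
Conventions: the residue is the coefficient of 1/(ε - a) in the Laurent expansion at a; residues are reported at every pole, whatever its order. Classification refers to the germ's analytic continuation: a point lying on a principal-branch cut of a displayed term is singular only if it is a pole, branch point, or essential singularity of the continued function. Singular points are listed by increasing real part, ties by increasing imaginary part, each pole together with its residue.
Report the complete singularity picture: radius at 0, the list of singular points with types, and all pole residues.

Denominator factor (ε - 1/2): pole of order 1 at 1/2, modulus 1/2.
Branch term (1/5)*sqrt(1 - ε/(7)): its argument vanishes at ε = 7, a square-root branch point, modulus 7.
Branch term (-1/2)*sqrt(1 - ε/(-1/5)): its argument vanishes at ε = -1/5, a square-root branch point, modulus 1/5.
The radius of convergence is the smallest modulus among the singular points: 1/5.
The branch terms are analytic at 1/2 and contribute nothing to the residue; only the rational part matters.
At the order-1 pole 1/2 set g(ε) = (ε - (1/2))*(rational part) = 9/4.
Simple pole: residue = g(a) at a = 1/2, which is 9/4.
List the singular points by increasing real part (a conjugate pair: the negative imaginary part first).

Radius of convergence at 0: 1/5.
At -1/5: an algebraic (square-root) branch point.
At 1/2: a pole of order 1; residue 9/4.
At 7: an algebraic (square-root) branch point.


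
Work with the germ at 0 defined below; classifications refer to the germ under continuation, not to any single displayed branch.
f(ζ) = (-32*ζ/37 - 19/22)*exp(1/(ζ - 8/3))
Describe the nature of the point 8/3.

The point is an essential singularity.

The exponent 1/(ζ - (8/3)) has a pole at 8/3, so exp(1/(ζ - (8/3))) takes every nonzero value near it: an essential singularity (not a pole of any order).


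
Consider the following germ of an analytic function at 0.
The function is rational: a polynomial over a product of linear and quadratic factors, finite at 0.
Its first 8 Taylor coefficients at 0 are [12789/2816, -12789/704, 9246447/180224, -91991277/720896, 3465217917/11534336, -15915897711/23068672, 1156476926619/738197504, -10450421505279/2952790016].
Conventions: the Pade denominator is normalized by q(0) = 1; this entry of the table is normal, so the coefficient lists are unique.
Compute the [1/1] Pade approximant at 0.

The Pade approximant has numerator coefficients [12789/2816, -3849489/720896]; denominator coefficients [1, 723/256].

Taylor coefficients needed (read off): a_0 = 12789/2816, a_1 = -12789/704, a_2 = 9246447/180224.
Write the denominator as Q(α) = 1 + q1*α. Requiring Q*f - P = O(α^3) with deg P <= 1 kills the coefficients of α^2..α^2 in Q*f:
  α^2: a_2 + q1*a_1 = 0, i.e. 9246447/180224 + (-12789/704)*q1 = 0.
Solving this linear system: q1 = 723/256.
The numerator is Q*f truncated at degree 1: P0 = a_0 = 12789/2816; P1 = a_1 + q1*a_0 = -3849489/720896.


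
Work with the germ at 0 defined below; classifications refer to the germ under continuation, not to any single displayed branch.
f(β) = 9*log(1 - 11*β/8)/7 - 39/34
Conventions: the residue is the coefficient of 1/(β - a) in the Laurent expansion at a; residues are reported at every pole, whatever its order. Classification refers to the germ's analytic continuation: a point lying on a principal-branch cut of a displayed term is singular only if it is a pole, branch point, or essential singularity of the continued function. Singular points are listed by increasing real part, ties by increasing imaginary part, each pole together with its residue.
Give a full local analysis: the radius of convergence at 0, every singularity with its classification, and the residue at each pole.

Radius of convergence at 0: 8/11.
At 8/11: a logarithmic branch point.

Branch term (9/7)*log(1 - β/(8/11)): its argument vanishes at β = 8/11, a logarithmic branch point, modulus 8/11.
The radius of convergence is the smallest modulus among the singular points: 8/11.


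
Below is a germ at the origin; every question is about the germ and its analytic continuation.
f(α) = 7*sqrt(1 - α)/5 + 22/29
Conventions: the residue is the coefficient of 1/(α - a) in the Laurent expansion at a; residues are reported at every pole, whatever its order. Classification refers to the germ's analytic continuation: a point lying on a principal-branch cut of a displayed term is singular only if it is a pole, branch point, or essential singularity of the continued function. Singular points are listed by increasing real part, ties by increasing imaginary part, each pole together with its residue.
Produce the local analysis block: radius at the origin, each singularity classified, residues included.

Radius of convergence at 0: 1.
At 1: an algebraic (square-root) branch point.

Branch term (7/5)*sqrt(1 - α/(1)): its argument vanishes at α = 1, a square-root branch point, modulus 1.
The radius of convergence is the smallest modulus among the singular points: 1.


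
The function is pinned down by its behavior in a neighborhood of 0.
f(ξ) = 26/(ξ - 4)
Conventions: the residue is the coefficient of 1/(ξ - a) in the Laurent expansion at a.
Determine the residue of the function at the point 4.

At the order-1 pole 4 set g(ξ) = (ξ - (4))*f(ξ) = 26.
Simple pole: residue = g(a) at a = 4, which is 26.

The residue is 26.


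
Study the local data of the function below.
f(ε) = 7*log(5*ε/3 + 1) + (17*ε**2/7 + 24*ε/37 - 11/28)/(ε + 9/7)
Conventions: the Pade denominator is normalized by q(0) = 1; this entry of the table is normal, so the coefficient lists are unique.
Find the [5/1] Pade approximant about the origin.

Taylor coefficients needed (expand at 0): a_0 = -11/36, a_1 = 148757/11988, a_2 = -907433/107892, a_3 = 9498881/971028, a_4 = -55536271/4369626, a_5 = 1367542169/78653268, a_6 = -17361248933/707879412.
Write the denominator as Q(ε) = 1 + q1*ε. Requiring Q*f - P = O(ε^7) with deg P <= 5 kills the coefficients of ε^6..ε^6 in Q*f:
  ε^6: a_6 + q1*a_5 = 0, i.e. -17361248933/707879412 + (1367542169/78653268)*q1 = 0.
Solving this linear system: q1 = 2480178419/1758268503.
The numerator is Q*f truncated at degree 5: P0 = a_0 = -11/36; P1 = a_1 + q1*a_0 = 519485296609/43370623074; P2 = a_2 + q1*a_1 = 47964193282/5274805509; P3 = a_3 + q1*a_2 = -10979431325/5274805509; P4 = a_4 + q1*a_3 = 620432462125/569678994972; P5 = a_5 + q1*a_4 = -308173079375/569678994972.

The Pade approximant has numerator coefficients [-11/36, 519485296609/43370623074, 47964193282/5274805509, -10979431325/5274805509, 620432462125/569678994972, -308173079375/569678994972]; denominator coefficients [1, 2480178419/1758268503].


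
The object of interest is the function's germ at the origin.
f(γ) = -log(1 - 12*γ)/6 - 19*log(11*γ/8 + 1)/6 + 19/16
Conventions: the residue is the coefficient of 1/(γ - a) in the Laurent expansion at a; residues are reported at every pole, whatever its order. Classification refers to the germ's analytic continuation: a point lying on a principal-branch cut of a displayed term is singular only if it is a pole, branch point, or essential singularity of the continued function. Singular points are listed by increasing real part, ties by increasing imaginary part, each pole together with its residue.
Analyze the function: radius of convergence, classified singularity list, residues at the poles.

Branch term (-19/6)*log(1 - γ/(-8/11)): its argument vanishes at γ = -8/11, a logarithmic branch point, modulus 8/11.
Branch term (-1/6)*log(1 - γ/(1/12)): its argument vanishes at γ = 1/12, a logarithmic branch point, modulus 1/12.
The radius of convergence is the smallest modulus among the singular points: 1/12.
List the singular points by increasing real part (a conjugate pair: the negative imaginary part first).

Radius of convergence at 0: 1/12.
At -8/11: a logarithmic branch point.
At 1/12: a logarithmic branch point.


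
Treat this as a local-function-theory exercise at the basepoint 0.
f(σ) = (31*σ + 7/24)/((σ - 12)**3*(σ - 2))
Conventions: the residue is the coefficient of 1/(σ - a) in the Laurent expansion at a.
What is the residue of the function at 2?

The residue is -299/4800.

At the order-1 pole 2 set g(σ) = (σ - (2))*f(σ) = (31*σ + 7/24)/(σ - 12)**3.
Simple pole: residue = g(a) at a = 2, which is -299/4800.


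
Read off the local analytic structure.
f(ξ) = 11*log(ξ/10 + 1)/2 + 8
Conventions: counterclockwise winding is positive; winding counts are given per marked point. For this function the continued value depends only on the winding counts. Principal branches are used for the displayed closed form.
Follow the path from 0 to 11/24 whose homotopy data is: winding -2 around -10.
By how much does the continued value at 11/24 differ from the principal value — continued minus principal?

Continued minus principal equals -(22)*pi*i.

The rational part is single-valued and drops out of the difference; each branch term changes only by its own monodromy.
(11/2)*log(1 - ξ/(-10)): each positive loop around -10 adds 2*pi*i to the log, so winding -2 contributes (11/2)*(-2)*2*pi*i = -(22)*pi*i.
Summing the contributions at ξ = 11/24 gives -(22)*pi*i.


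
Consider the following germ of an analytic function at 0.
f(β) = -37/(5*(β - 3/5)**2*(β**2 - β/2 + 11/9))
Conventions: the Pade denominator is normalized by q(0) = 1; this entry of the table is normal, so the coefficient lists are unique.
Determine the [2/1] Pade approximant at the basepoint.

The Pade approximant has numerator coefficients [-185/11, -192064/7029, -397459/21087]; denominator coefficients [1, -5507627/2600730].

Taylor coefficients needed (expand at 0): a_0 = -185/11, a_1 = -45695/726, a_2 = -2429975/15972, a_3 = -1018910995/3162456.
Write the denominator as Q(β) = 1 + q1*β. Requiring Q*f - P = O(β^4) with deg P <= 2 kills the coefficients of β^3..β^3 in Q*f:
  β^3: a_3 + q1*a_2 = 0, i.e. -1018910995/3162456 + (-2429975/15972)*q1 = 0.
Solving this linear system: q1 = -5507627/2600730.
The numerator is Q*f truncated at degree 2: P0 = a_0 = -185/11; P1 = a_1 + q1*a_0 = -192064/7029; P2 = a_2 + q1*a_1 = -397459/21087.


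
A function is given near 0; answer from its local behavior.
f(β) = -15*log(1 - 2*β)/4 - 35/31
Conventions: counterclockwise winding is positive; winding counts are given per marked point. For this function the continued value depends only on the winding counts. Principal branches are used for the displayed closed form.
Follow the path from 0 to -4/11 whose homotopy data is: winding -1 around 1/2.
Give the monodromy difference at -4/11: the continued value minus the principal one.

The rational part is single-valued and drops out of the difference; each branch term changes only by its own monodromy.
(-15/4)*log(1 - β/(1/2)): each positive loop around 1/2 adds 2*pi*i to the log, so winding -1 contributes (-15/4)*(-1)*2*pi*i = (15/2)*pi*i.
Summing the contributions at β = -4/11 gives (15/2)*pi*i.

Continued minus principal equals (15/2)*pi*i.


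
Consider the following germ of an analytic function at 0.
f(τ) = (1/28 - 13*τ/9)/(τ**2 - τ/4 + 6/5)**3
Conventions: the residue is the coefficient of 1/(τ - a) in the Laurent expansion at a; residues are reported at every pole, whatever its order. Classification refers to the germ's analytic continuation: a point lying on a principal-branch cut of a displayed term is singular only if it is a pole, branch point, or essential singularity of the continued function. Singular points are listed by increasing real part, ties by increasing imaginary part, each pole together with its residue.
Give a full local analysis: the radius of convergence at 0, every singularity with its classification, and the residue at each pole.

Denominator factor (τ**2 - τ/4 + 6/5)^3: discriminant -379/80, complex-conjugate roots (1/8) + ((1/40)*sqrt(1895))*i and (1/8) - ((1/40)*sqrt(1895))*i; poles of order 3, moduli (1/5)*sqrt(30) and (1/5)*sqrt(30).
The radius of convergence is the smallest modulus among the singular points: (1/5)*sqrt(30).
The factor τ**2 - τ/4 + 6/5 splits as (τ - a)(τ - a') with a = (1/8) - ((1/40)*sqrt(1895))*i, a' = (1/8) + ((1/40)*sqrt(1895))*i. At the order-3 pole a set g(τ) = (τ - a)^3*f(τ) = [1/28 - 13*τ/9] / (τ - a')^3.
Order-3 pole: residue = g''(a)/2; g''((1/8) - ((1/40)*sqrt(1895))*i) = -((934400/1143238719)*sqrt(1895))*i, so the residue is -((467200/1143238719)*sqrt(1895))*i.
The factor τ**2 - τ/4 + 6/5 splits as (τ - a)(τ - a') with a = (1/8) + ((1/40)*sqrt(1895))*i, a' = (1/8) - ((1/40)*sqrt(1895))*i. At the order-3 pole a set g(τ) = (τ - a)^3*f(τ) = [1/28 - 13*τ/9] / (τ - a')^3.
Order-3 pole: residue = g''(a)/2; g''((1/8) + ((1/40)*sqrt(1895))*i) = ((934400/1143238719)*sqrt(1895))*i, so the residue is ((467200/1143238719)*sqrt(1895))*i.
List the singular points by increasing real part (a conjugate pair: the negative imaginary part first).

Radius of convergence at 0: (1/5)*sqrt(30).
At (1/8) - ((1/40)*sqrt(1895))*i: a pole of order 3; residue -((467200/1143238719)*sqrt(1895))*i.
At (1/8) + ((1/40)*sqrt(1895))*i: a pole of order 3; residue ((467200/1143238719)*sqrt(1895))*i.


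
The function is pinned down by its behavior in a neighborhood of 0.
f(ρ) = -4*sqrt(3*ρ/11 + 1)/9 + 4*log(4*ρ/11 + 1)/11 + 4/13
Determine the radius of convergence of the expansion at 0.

Branch term (-4/9)*sqrt(1 - ρ/(-11/3)): its argument vanishes at ρ = -11/3, a square-root branch point, modulus 11/3.
Branch term (4/11)*log(1 - ρ/(-11/4)): its argument vanishes at ρ = -11/4, a logarithmic branch point, modulus 11/4.
The radius of convergence is the smallest modulus among the singular points: 11/4.

The radius of convergence is 11/4.


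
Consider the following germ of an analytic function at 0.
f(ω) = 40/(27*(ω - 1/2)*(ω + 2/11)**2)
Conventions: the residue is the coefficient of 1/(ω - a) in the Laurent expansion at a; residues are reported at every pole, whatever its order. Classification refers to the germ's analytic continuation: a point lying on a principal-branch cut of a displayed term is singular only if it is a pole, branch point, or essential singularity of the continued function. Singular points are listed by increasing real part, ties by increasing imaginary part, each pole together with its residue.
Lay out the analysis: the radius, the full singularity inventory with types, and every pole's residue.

Denominator factor (ω + 2/11)^2: pole of order 2 at -2/11, modulus 2/11.
Denominator factor (ω - 1/2): pole of order 1 at 1/2, modulus 1/2.
The radius of convergence is the smallest modulus among the singular points: 2/11.
At the order-2 pole -2/11 set g(ω) = (ω - (-2/11))^2*f(ω) = 40/(27*(ω - 1/2)).
Order-2 pole: residue = g'(a); g'(-2/11) = -3872/1215, so the residue is -3872/1215.
At the order-1 pole 1/2 set g(ω) = (ω - (1/2))*f(ω) = 40/(27*(ω + 2/11)**2).
Simple pole: residue = g(a) at a = 1/2, which is 3872/1215.
List the singular points by increasing real part (a conjugate pair: the negative imaginary part first).

Radius of convergence at 0: 2/11.
At -2/11: a pole of order 2; residue -3872/1215.
At 1/2: a pole of order 1; residue 3872/1215.


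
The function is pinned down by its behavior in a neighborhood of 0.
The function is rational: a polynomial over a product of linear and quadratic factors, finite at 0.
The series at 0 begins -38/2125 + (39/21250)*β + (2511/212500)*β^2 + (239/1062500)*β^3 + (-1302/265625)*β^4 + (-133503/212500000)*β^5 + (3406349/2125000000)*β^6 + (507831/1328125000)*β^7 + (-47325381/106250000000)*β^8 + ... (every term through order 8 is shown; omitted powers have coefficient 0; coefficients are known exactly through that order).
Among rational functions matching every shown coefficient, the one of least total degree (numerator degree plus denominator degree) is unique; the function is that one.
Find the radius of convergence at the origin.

No rational of total degree below 7 reproduces all 9 coefficients; solving the [1/6] Pade equations on them gives f(β) = (9*β/10 - 38/17)/(β**2 - β/2 + 5)**3, whose expansion matches every shown term.
Denominator factor (β**2 - β/2 + 5)^3: discriminant -79/4, complex-conjugate roots (1/4) + ((1/4)*sqrt(79))*i and (1/4) - ((1/4)*sqrt(79))*i; poles of order 3, moduli sqrt(5) and sqrt(5).
The radius of convergence is the smallest modulus among the singular points: sqrt(5).

The radius of convergence is sqrt(5).


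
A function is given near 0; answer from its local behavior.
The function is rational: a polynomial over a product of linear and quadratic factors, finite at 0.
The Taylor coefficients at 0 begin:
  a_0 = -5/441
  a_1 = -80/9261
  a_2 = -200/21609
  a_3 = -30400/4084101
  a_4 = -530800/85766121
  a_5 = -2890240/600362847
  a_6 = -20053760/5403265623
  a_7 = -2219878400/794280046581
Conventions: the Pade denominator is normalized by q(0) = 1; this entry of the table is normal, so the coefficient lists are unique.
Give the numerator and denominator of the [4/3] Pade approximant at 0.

Taylor coefficients needed (read off): a_0 = -5/441, a_1 = -80/9261, a_2 = -200/21609, a_3 = -30400/4084101, a_4 = -530800/85766121, a_5 = -2890240/600362847, a_6 = -20053760/5403265623, a_7 = -2219878400/794280046581.
Write the denominator as Q(δ) = 1 + q1*δ + q2*δ^2 + q3*δ^3. Requiring Q*f - P = O(δ^8) with deg P <= 4 kills the coefficients of δ^5..δ^7 in Q*f:
  δ^5: a_5 + q1*a_4 + q2*a_3 + q3*a_2 = 0, i.e. -2890240/600362847 + (-530800/85766121)*q1 + (-30400/4084101)*q2 + (-200/21609)*q3 = 0.
  δ^6: a_6 + q1*a_5 + q2*a_4 + q3*a_3 = 0, i.e. -20053760/5403265623 + (-2890240/600362847)*q1 + (-530800/85766121)*q2 + (-30400/4084101)*q3 = 0.
  δ^7: a_7 + q1*a_6 + q2*a_5 + q3*a_4 = 0, i.e. -2219878400/794280046581 + (-20053760/5403265623)*q1 + (-2890240/600362847)*q2 + (-530800/85766121)*q3 = 0.
Solving this linear system: q1 = -27616/27867, q2 = -4112/585207, q3 = 144512/975345.
The numerator is Q*f truncated at degree 4: P0 = a_0 = -5/441; P1 = a_1 + q1*a_0 = 1520/585207; P2 = a_2 + q1*a_1 + q2*a_0 = -40/65023; P3 = a_3 + q1*a_2 + q2*a_1 + q3*a_0 = 64/585207; P4 = a_4 + q1*a_3 + q2*a_2 + q3*a_1 = -16/585207.

The Pade approximant has numerator coefficients [-5/441, 1520/585207, -40/65023, 64/585207, -16/585207]; denominator coefficients [1, -27616/27867, -4112/585207, 144512/975345].


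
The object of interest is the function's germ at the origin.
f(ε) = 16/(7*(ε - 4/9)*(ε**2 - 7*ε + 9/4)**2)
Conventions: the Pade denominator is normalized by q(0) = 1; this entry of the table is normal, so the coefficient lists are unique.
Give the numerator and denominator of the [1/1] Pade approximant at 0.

The Pade approximant has numerator coefficients [-64/63, -101888/34587]; denominator coefficients [1, -4079/732].

Taylor coefficients needed (expand at 0): a_0 = -64/63, a_1 = -4880/567, a_2 = -81580/1701.
Write the denominator as Q(ε) = 1 + q1*ε. Requiring Q*f - P = O(ε^3) with deg P <= 1 kills the coefficients of ε^2..ε^2 in Q*f:
  ε^2: a_2 + q1*a_1 = 0, i.e. -81580/1701 + (-4880/567)*q1 = 0.
Solving this linear system: q1 = -4079/732.
The numerator is Q*f truncated at degree 1: P0 = a_0 = -64/63; P1 = a_1 + q1*a_0 = -101888/34587.


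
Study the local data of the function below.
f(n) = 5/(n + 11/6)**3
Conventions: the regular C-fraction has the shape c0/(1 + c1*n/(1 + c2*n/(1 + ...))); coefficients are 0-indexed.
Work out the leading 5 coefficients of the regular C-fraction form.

The regular C-fraction coefficients are [1080/1331, 18/11, -6/11, 4/11, -1/11].

Taylor coefficients (expand at 0): a_0 = 1080/1331, a_1 = -19440/14641, a_2 = 233280/161051, a_3 = -2332800/1771561, a_4 = 20995200/19487171.
c0 = a_0 = 1080/1331. Peel one level at a time: if S = 1 + c*n/S' with S'(0) = 1, then c is the n-coefficient of S and S' = c*n/(S - 1).
S_1 = c0/f = 1 + (18/11)*n + (108/121)*n^2 + ...; c1 = 18/11.
S_2 = c1*n/(S_1 - 1) = 1 + (-6/11)*n + (24/121)*n^2 + ...; c2 = -6/11.
S_3 = c2*n/(S_2 - 1) = 1 + (4/11)*n + (4/121)*n^2 + ...; c3 = 4/11.
S_4 = c3*n/(S_3 - 1) = 1 + (-1/11)*n + ...; c4 = -1/11.
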